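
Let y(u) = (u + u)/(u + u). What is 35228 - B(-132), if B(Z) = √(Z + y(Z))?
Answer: 35228 - I*√131 ≈ 35228.0 - 11.446*I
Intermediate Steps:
y(u) = 1 (y(u) = (2*u)/((2*u)) = (2*u)*(1/(2*u)) = 1)
B(Z) = √(1 + Z) (B(Z) = √(Z + 1) = √(1 + Z))
35228 - B(-132) = 35228 - √(1 - 132) = 35228 - √(-131) = 35228 - I*√131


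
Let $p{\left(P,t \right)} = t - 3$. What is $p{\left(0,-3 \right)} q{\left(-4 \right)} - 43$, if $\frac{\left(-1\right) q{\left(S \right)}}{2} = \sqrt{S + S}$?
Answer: $-43 + 24 i \sqrt{2} \approx -43.0 + 33.941 i$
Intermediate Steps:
$q{\left(S \right)} = - 2 \sqrt{2} \sqrt{S}$ ($q{\left(S \right)} = - 2 \sqrt{S + S} = - 2 \sqrt{2 S} = - 2 \sqrt{2} \sqrt{S}$)
$p{\left(P,t \right)} = -3 + t$
$p{\left(0,-3 \right)} q{\left(-4 \right)} - 43 = \left(-3 - 3\right) \left(- 2 \sqrt{2} \sqrt{-4}\right) - 43 = - 6 \left(- 2 \sqrt{2} \cdot 2 i\right) - 43 = - 6 \left(- 4 i \sqrt{2}\right) - 43 = 24 i \sqrt{2} - 43 = -43 + 24 i \sqrt{2}$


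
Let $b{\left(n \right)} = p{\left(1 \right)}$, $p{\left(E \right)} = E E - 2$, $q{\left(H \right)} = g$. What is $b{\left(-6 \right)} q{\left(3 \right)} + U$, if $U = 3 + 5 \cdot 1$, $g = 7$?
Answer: $1$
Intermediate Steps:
$q{\left(H \right)} = 7$
$p{\left(E \right)} = -2 + E^{2}$ ($p{\left(E \right)} = E^{2} - 2 = -2 + E^{2}$)
$b{\left(n \right)} = -1$ ($b{\left(n \right)} = -2 + 1^{2} = -2 + 1 = -1$)
$U = 8$ ($U = 3 + 5 = 8$)
$b{\left(-6 \right)} q{\left(3 \right)} + U = \left(-1\right) 7 + 8 = -7 + 8 = 1$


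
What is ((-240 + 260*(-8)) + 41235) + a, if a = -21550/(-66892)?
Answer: 1301561865/33446 ≈ 38915.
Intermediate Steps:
a = 10775/33446 (a = -21550*(-1/66892) = 10775/33446 ≈ 0.32216)
((-240 + 260*(-8)) + 41235) + a = ((-240 + 260*(-8)) + 41235) + 10775/33446 = ((-240 - 2080) + 41235) + 10775/33446 = (-2320 + 41235) + 10775/33446 = 38915 + 10775/33446 = 1301561865/33446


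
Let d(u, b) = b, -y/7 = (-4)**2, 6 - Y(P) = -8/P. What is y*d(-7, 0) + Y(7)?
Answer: 50/7 ≈ 7.1429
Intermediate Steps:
Y(P) = 6 + 8/P (Y(P) = 6 - (-1)*8/P = 6 - (-8)/P = 6 + 8/P)
y = -112 (y = -7*(-4)**2 = -7*16 = -112)
y*d(-7, 0) + Y(7) = -112*0 + (6 + 8/7) = 0 + (6 + 8*(1/7)) = 0 + (6 + 8/7) = 0 + 50/7 = 50/7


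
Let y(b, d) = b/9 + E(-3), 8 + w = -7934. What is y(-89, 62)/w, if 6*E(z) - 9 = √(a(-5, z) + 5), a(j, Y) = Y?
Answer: 151/142956 - √2/47652 ≈ 0.0010266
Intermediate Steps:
w = -7942 (w = -8 - 7934 = -7942)
E(z) = 3/2 + √(5 + z)/6 (E(z) = 3/2 + √(z + 5)/6 = 3/2 + √(5 + z)/6)
y(b, d) = 3/2 + √2/6 + b/9 (y(b, d) = b/9 + (3/2 + √(5 - 3)/6) = b/9 + (3/2 + √2/6) = 3/2 + √2/6 + b/9)
y(-89, 62)/w = (3/2 + √2/6 + (⅑)*(-89))/(-7942) = (3/2 + √2/6 - 89/9)*(-1/7942) = (-151/18 + √2/6)*(-1/7942) = 151/142956 - √2/47652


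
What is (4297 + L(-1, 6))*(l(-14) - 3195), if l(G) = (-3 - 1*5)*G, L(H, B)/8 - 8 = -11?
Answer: -13173659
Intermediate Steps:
L(H, B) = -24 (L(H, B) = 64 + 8*(-11) = 64 - 88 = -24)
l(G) = -8*G (l(G) = (-3 - 5)*G = -8*G)
(4297 + L(-1, 6))*(l(-14) - 3195) = (4297 - 24)*(-8*(-14) - 3195) = 4273*(112 - 3195) = 4273*(-3083) = -13173659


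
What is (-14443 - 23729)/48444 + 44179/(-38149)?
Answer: -299702592/154007513 ≈ -1.9460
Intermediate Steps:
(-14443 - 23729)/48444 + 44179/(-38149) = -38172*1/48444 + 44179*(-1/38149) = -3181/4037 - 44179/38149 = -299702592/154007513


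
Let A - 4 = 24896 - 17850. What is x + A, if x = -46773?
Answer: -39723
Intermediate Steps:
A = 7050 (A = 4 + (24896 - 17850) = 4 + 7046 = 7050)
x + A = -46773 + 7050 = -39723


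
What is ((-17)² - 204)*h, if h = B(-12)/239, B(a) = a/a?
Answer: 85/239 ≈ 0.35565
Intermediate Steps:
B(a) = 1
h = 1/239 ≈ 0.0041841
((-17)² - 204)*h = ((-17)² - 204)*(1/239) = (289 - 204)*(1/239) = 85*(1/239) = 85/239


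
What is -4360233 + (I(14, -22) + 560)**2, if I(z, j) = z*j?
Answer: -4296729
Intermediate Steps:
I(z, j) = j*z
-4360233 + (I(14, -22) + 560)**2 = -4360233 + (-22*14 + 560)**2 = -4360233 + (-308 + 560)**2 = -4360233 + 252**2 = -4360233 + 63504 = -4296729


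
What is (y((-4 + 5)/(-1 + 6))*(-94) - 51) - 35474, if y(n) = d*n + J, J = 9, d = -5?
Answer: -36277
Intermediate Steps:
y(n) = 9 - 5*n (y(n) = -5*n + 9 = 9 - 5*n)
(y((-4 + 5)/(-1 + 6))*(-94) - 51) - 35474 = ((9 - 5*(-4 + 5)/(-1 + 6))*(-94) - 51) - 35474 = ((9 - 5/5)*(-94) - 51) - 35474 = ((9 - 5*1/5)*(-94) - 51) - 35474 = ((9 - 1)*(-94) - 51) - 35474 = (8*(-94) - 51) - 35474 = (-752 - 51) - 35474 = -803 - 35474 = -36277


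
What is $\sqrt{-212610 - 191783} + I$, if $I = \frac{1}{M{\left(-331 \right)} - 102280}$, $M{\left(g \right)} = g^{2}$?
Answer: $\frac{1}{7281} + i \sqrt{404393} \approx 0.00013734 + 635.92 i$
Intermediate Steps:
$I = \frac{1}{7281}$ ($I = \frac{1}{\left(-331\right)^{2} - 102280} = \frac{1}{109561 - 102280} = \frac{1}{7281} \approx 0.00013734$)
$\sqrt{-212610 - 191783} + I = \sqrt{-212610 - 191783} + \frac{1}{7281} = \sqrt{-404393} + \frac{1}{7281} = i \sqrt{404393} + \frac{1}{7281} = \frac{1}{7281} + i \sqrt{404393}$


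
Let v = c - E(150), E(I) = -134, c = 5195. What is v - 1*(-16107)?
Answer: 21436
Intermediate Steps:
v = 5329 (v = 5195 - 1*(-134) = 5195 + 134 = 5329)
v - 1*(-16107) = 5329 - 1*(-16107) = 5329 + 16107 = 21436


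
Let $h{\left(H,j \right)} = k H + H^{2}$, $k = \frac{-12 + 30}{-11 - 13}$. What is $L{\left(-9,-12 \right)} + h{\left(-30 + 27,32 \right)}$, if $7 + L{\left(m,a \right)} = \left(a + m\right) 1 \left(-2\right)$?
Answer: $\frac{185}{4} \approx 46.25$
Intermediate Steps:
$k = - \frac{3}{4}$ ($k = \frac{18}{-24} = 18 \left(- \frac{1}{24}\right) = - \frac{3}{4} \approx -0.75$)
$L{\left(m,a \right)} = -7 - 2 a - 2 m$ ($L{\left(m,a \right)} = -7 + \left(a + m\right) 1 \left(-2\right) = -7 + \left(a + m\right) \left(-2\right) = -7 - \left(2 a + 2 m\right) = -7 - 2 a - 2 m$)
$h{\left(H,j \right)} = H^{2} - \frac{3 H}{4}$ ($h{\left(H,j \right)} = - \frac{3 H}{4} + H^{2} = H^{2} - \frac{3 H}{4}$)
$L{\left(-9,-12 \right)} + h{\left(-30 + 27,32 \right)} = \left(-7 - -24 - -18\right) + \frac{\left(-30 + 27\right) \left(-3 + 4 \left(-30 + 27\right)\right)}{4} = \left(-7 + 24 + 18\right) + \frac{1}{4} \left(-3\right) \left(-3 + 4 \left(-3\right)\right) = 35 + \frac{1}{4} \left(-3\right) \left(-3 - 12\right) = 35 + \frac{1}{4} \left(-3\right) \left(-15\right) = 35 + \frac{45}{4} = \frac{185}{4}$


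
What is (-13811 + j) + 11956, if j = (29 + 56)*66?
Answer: 3755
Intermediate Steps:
j = 5610 (j = 85*66 = 5610)
(-13811 + j) + 11956 = (-13811 + 5610) + 11956 = -8201 + 11956 = 3755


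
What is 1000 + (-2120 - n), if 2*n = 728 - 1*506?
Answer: -1231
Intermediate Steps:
n = 111 (n = (728 - 1*506)/2 = (728 - 506)/2 = (½)*222 = 111)
1000 + (-2120 - n) = 1000 + (-2120 - 1*111) = 1000 + (-2120 - 111) = 1000 - 2231 = -1231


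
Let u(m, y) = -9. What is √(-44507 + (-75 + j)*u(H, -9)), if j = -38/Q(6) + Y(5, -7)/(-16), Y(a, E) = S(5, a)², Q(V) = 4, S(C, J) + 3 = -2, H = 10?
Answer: I*√699719/4 ≈ 209.12*I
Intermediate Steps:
S(C, J) = -5 (S(C, J) = -3 - 2 = -5)
Y(a, E) = 25 (Y(a, E) = (-5)² = 25)
j = -177/16 (j = -38/4 + 25/(-16) = -38*¼ + 25*(-1/16) = -19/2 - 25/16 = -177/16 ≈ -11.063)
√(-44507 + (-75 + j)*u(H, -9)) = √(-44507 + (-75 - 177/16)*(-9)) = √(-44507 - 1377/16*(-9)) = √(-44507 + 12393/16) = √(-699719/16) = I*√699719/4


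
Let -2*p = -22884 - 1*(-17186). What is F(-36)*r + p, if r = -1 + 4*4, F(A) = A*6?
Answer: -391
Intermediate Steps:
F(A) = 6*A
r = 15 (r = -1 + 16 = 15)
p = 2849 (p = -(-22884 - 1*(-17186))/2 = -(-22884 + 17186)/2 = -1/2*(-5698) = 2849)
F(-36)*r + p = (6*(-36))*15 + 2849 = -216*15 + 2849 = -3240 + 2849 = -391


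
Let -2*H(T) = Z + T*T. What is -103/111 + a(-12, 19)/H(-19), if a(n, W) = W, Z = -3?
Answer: -20546/19869 ≈ -1.0341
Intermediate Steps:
H(T) = 3/2 - T²/2 (H(T) = -(-3 + T*T)/2 = -(-3 + T²)/2 = 3/2 - T²/2)
-103/111 + a(-12, 19)/H(-19) = -103/111 + 19/(3/2 - ½*(-19)²) = -103*1/111 + 19/(3/2 - ½*361) = -103/111 + 19/(3/2 - 361/2) = -103/111 + 19/(-179) = -103/111 + 19*(-1/179) = -103/111 - 19/179 = -20546/19869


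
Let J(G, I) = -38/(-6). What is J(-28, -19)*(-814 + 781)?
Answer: -209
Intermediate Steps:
J(G, I) = 19/3 (J(G, I) = -38*(-⅙) = 19/3)
J(-28, -19)*(-814 + 781) = 19*(-814 + 781)/3 = (19/3)*(-33) = -209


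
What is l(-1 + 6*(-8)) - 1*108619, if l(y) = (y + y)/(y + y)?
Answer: -108618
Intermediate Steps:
l(y) = 1 (l(y) = (2*y)/((2*y)) = (2*y)*(1/(2*y)) = 1)
l(-1 + 6*(-8)) - 1*108619 = 1 - 1*108619 = 1 - 108619 = -108618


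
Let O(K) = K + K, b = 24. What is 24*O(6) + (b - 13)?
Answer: 299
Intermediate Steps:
O(K) = 2*K
24*O(6) + (b - 13) = 24*(2*6) + (24 - 13) = 24*12 + 11 = 288 + 11 = 299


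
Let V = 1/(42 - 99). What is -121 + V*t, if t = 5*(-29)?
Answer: -6752/57 ≈ -118.46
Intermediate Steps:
V = -1/57 (V = 1/(-57) = -1/57 ≈ -0.017544)
t = -145
-121 + V*t = -121 - 1/57*(-145) = -121 + 145/57 = -6752/57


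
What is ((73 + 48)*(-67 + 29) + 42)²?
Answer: 20757136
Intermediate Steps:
((73 + 48)*(-67 + 29) + 42)² = (121*(-38) + 42)² = (-4598 + 42)² = (-4556)² = 20757136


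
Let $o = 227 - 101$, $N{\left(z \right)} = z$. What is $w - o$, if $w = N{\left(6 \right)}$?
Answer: $-120$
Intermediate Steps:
$w = 6$
$o = 126$ ($o = 227 - 101 = 126$)
$w - o = 6 - 126 = -120$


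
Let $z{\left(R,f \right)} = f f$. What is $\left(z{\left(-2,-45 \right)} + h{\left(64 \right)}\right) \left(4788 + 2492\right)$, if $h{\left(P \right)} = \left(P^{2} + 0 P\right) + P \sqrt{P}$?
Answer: $48288240$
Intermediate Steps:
$z{\left(R,f \right)} = f^{2}$
$h{\left(P \right)} = P^{2} + P^{\frac{3}{2}}$ ($h{\left(P \right)} = \left(P^{2} + 0\right) + P^{\frac{3}{2}} = P^{2} + P^{\frac{3}{2}}$)
$\left(z{\left(-2,-45 \right)} + h{\left(64 \right)}\right) \left(4788 + 2492\right) = \left(\left(-45\right)^{2} + \left(64^{2} + 64^{\frac{3}{2}}\right)\right) \left(4788 + 2492\right) = \left(2025 + \left(4096 + 512\right)\right) 7280 = \left(2025 + 4608\right) 7280 = 6633 \cdot 7280 = 48288240$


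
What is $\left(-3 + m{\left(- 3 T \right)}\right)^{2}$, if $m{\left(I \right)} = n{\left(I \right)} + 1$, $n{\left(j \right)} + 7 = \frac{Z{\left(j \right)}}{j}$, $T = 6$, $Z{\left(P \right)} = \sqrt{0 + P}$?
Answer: $\frac{\left(54 + i \sqrt{2}\right)^{2}}{36} \approx 80.944 + 4.2426 i$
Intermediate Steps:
$Z{\left(P \right)} = \sqrt{P}$
$n{\left(j \right)} = -7 + \frac{1}{\sqrt{j}}$ ($n{\left(j \right)} = -7 + \frac{\sqrt{j}}{j} = -7 + \frac{1}{\sqrt{j}}$)
$m{\left(I \right)} = -6 + \frac{1}{\sqrt{I}}$ ($m{\left(I \right)} = \left(-7 + \frac{1}{\sqrt{I}}\right) + 1 = -6 + \frac{1}{\sqrt{I}}$)
$\left(-3 + m{\left(- 3 T \right)}\right)^{2} = \left(-3 - \left(6 - \frac{1}{\sqrt{\left(-3\right) 6}}\right)\right)^{2} = \left(-3 - \left(6 - \frac{1}{\sqrt{-18}}\right)\right)^{2} = \left(-3 - \left(6 + \frac{i \sqrt{2}}{6}\right)\right)^{2} = \left(-9 - \frac{i \sqrt{2}}{6}\right)^{2}$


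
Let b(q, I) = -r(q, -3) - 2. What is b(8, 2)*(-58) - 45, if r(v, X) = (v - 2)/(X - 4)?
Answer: 149/7 ≈ 21.286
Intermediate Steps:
r(v, X) = (-2 + v)/(-4 + X)
b(q, I) = -16/7 + q/7 (b(q, I) = -(-2 + q)/(-4 - 3) - 2 = -(-2 + q)/(-7) - 2 = -(-1)*(-2 + q)/7 - 2 = -(2/7 - q/7) - 2 = (-2/7 + q/7) - 2 = -16/7 + q/7)
b(8, 2)*(-58) - 45 = (-16/7 + (⅐)*8)*(-58) - 45 = (-16/7 + 8/7)*(-58) - 45 = -8/7*(-58) - 45 = 464/7 - 45 = 149/7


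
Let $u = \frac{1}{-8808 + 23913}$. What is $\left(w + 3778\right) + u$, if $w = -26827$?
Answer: $- \frac{348155144}{15105} \approx -23049.0$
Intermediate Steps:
$u = \frac{1}{15105} \approx 6.6203 \cdot 10^{-5}$
$\left(w + 3778\right) + u = \left(-26827 + 3778\right) + \frac{1}{15105} = -23049 + \frac{1}{15105} = - \frac{348155144}{15105}$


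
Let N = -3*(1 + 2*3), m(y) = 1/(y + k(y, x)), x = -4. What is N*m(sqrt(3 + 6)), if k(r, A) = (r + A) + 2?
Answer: -21/4 ≈ -5.2500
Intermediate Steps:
k(r, A) = 2 + A + r (k(r, A) = (A + r) + 2 = 2 + A + r)
m(y) = 1/(-2 + 2*y) (m(y) = 1/(y + (2 - 4 + y)) = 1/(y + (-2 + y)) = 1/(-2 + 2*y))
N = -21 (N = -3*(1 + 6) = -3*7 = -21)
N*m(sqrt(3 + 6)) = -21/(2*(-1 + sqrt(3 + 6))) = -21/(2*(-1 + sqrt(9))) = -21/(2*(-1 + 3)) = -21/(2*2) = -21*1/4 = -21/4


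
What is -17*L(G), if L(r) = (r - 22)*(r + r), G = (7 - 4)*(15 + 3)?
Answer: -58752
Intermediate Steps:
G = 54 (G = 3*18 = 54)
L(r) = 2*r*(-22 + r) (L(r) = (-22 + r)*(2*r) = 2*r*(-22 + r))
-17*L(G) = -34*54*(-22 + 54) = -34*54*32 = -17*3456 = -58752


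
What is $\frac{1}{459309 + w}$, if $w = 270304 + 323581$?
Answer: $\frac{1}{1053194} \approx 9.4949 \cdot 10^{-7}$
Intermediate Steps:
$w = 593885$
$\frac{1}{459309 + w} = \frac{1}{459309 + 593885} = \frac{1}{1053194}$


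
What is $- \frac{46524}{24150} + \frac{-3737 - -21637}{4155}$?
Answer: $\frac{7965926}{3344775} \approx 2.3816$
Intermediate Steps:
$- \frac{46524}{24150} + \frac{-3737 - -21637}{4155} = \left(-46524\right) \frac{1}{24150} + \left(-3737 + 21637\right) \frac{1}{4155} = - \frac{7754}{4025} + 17900 \cdot \frac{1}{4155} = - \frac{7754}{4025} + \frac{3580}{831} = \frac{7965926}{3344775}$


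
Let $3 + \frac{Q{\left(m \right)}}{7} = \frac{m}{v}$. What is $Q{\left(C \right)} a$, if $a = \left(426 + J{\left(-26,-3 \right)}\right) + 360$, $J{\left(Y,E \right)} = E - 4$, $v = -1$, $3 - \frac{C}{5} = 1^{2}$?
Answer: $-70889$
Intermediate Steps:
$C = 10$ ($C = 15 - 5 \cdot 1^{2} = 15 - 5 = 10$)
$J{\left(Y,E \right)} = -4 + E$
$Q{\left(m \right)} = -21 - 7 m$ ($Q{\left(m \right)} = -21 + 7 \frac{m}{-1} = -21 + 7 m \left(-1\right) = -21 + 7 \left(- m\right) = -21 - 7 m$)
$a = 779$ ($a = \left(426 - 7\right) + 360 = 419 + 360 = 779$)
$Q{\left(C \right)} a = \left(-21 - 70\right) 779 = \left(-91\right) 779 = -70889$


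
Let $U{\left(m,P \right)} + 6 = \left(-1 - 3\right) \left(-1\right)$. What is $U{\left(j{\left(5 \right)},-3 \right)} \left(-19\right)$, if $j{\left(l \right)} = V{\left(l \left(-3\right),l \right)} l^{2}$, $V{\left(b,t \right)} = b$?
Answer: $38$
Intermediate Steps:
$j{\left(l \right)} = - 3 l^{3}$ ($j{\left(l \right)} = l \left(-3\right) l^{2} = - 3 l l^{2} = - 3 l^{3}$)
$U{\left(m,P \right)} = -2$ ($U{\left(m,P \right)} = -6 + \left(-1 - 3\right) \left(-1\right) = -6 - -4 = -6 + 4 = -2$)
$U{\left(j{\left(5 \right)},-3 \right)} \left(-19\right) = \left(-2\right) \left(-19\right) = 38$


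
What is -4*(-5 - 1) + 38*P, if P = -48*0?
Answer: 24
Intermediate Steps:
P = 0
-4*(-5 - 1) + 38*P = -4*(-5 - 1) + 38*0 = -4*(-6) + 0 = 24 + 0 = 24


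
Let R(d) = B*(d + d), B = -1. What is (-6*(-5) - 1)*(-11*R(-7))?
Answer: -4466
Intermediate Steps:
R(d) = -2*d (R(d) = -(d + d) = -2*d)
(-6*(-5) - 1)*(-11*R(-7)) = (-6*(-5) - 1)*(-(-22)*(-7)) = (30 - 1)*(-11*14) = 29*(-154) = -4466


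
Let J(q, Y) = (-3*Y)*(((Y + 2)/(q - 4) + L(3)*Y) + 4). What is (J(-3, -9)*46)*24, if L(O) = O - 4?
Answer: 417312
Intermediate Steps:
L(O) = -4 + O
J(q, Y) = -3*Y*(4 - Y + (2 + Y)/(-4 + q)) (J(q, Y) = (-3*Y)*(((Y + 2)/(q - 4) + (-4 + 3)*Y) + 4) = (-3*Y)*(((2 + Y)/(-4 + q) - Y) + 4) = (-3*Y)*((-Y + (2 + Y)/(-4 + q)) + 4) = (-3*Y)*(4 - Y + (2 + Y)/(-4 + q)) = -3*Y*(4 - Y + (2 + Y)/(-4 + q)))
(J(-3, -9)*46)*24 = ((3*(-9)*(14 - 5*(-9) - 4*(-3) - 9*(-3))/(-4 - 3))*46)*24 = ((3*(-9)*(14 + 45 + 12 + 27)/(-7))*46)*24 = ((3*(-9)*(-⅐)*98)*46)*24 = (378*46)*24 = 17388*24 = 417312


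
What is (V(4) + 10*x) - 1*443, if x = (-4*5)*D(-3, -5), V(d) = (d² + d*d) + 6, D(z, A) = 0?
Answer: -405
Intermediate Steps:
V(d) = 6 + 2*d² (V(d) = (d² + d²) + 6 = 2*d² + 6 = 6 + 2*d²)
x = 0 (x = -4*5*0 = -20*0 = 0)
(V(4) + 10*x) - 1*443 = ((6 + 2*4²) + 10*0) - 1*443 = ((6 + 2*16) + 0) - 443 = ((6 + 32) + 0) - 443 = (38 + 0) - 443 = 38 - 443 = -405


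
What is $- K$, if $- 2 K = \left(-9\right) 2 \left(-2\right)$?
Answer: $18$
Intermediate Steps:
$K = -18$ ($K = - \frac{\left(-9\right) 2 \left(-2\right)}{2} = - \frac{\left(-18\right) \left(-2\right)}{2} = \left(- \frac{1}{2}\right) 36 = -18$)
$- K = \left(-1\right) \left(-18\right) = 18$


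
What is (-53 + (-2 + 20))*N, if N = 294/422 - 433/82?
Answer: 2775815/17302 ≈ 160.43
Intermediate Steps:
N = -79309/17302 (N = 294*(1/422) - 433*1/82 = 147/211 - 433/82 = -79309/17302 ≈ -4.5838)
(-53 + (-2 + 20))*N = (-53 + (-2 + 20))*(-79309/17302) = (-53 + 18)*(-79309/17302) = -35*(-79309/17302) = 2775815/17302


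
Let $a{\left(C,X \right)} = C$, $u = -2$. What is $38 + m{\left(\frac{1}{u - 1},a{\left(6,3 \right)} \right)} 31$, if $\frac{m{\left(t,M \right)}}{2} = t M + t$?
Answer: $- \frac{320}{3} \approx -106.67$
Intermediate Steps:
$m{\left(t,M \right)} = 2 t + 2 M t$ ($m{\left(t,M \right)} = 2 \left(t M + t\right) = 2 \left(M t + t\right) = 2 \left(t + M t\right) = 2 t + 2 M t$)
$38 + m{\left(\frac{1}{u - 1},a{\left(6,3 \right)} \right)} 31 = 38 + \frac{2 \left(1 + 6\right)}{-2 - 1} \cdot 31 = 38 + 2 \frac{1}{-3} \cdot 7 \cdot 31 = 38 + 2 \left(- \frac{1}{3}\right) 7 \cdot 31 = 38 - \frac{434}{3} = - \frac{320}{3}$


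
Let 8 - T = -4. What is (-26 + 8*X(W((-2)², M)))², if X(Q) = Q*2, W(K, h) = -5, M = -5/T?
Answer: 11236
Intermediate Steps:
T = 12 (T = 8 - 1*(-4) = 8 + 4 = 12)
M = -5/12 ≈ -0.41667
X(Q) = 2*Q
(-26 + 8*X(W((-2)², M)))² = (-26 + 8*(2*(-5)))² = (-26 + 8*(-10))² = (-26 - 80)² = (-106)² = 11236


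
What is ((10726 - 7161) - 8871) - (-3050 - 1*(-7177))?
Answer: -9433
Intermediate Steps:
((10726 - 7161) - 8871) - (-3050 - 1*(-7177)) = (3565 - 8871) - (-3050 + 7177) = -5306 - 1*4127 = -5306 - 4127 = -9433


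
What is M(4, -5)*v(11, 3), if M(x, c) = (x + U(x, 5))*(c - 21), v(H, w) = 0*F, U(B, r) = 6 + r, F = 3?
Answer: 0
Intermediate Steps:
v(H, w) = 0 (v(H, w) = 0*3 = 0)
M(x, c) = (-21 + c)*(11 + x) (M(x, c) = (x + (6 + 5))*(c - 21) = (x + 11)*(-21 + c) = (11 + x)*(-21 + c) = (-21 + c)*(11 + x))
M(4, -5)*v(11, 3) = (-231 - 21*4 + 11*(-5) - 5*4)*0 = (-231 - 84 - 55 - 20)*0 = -390*0 = 0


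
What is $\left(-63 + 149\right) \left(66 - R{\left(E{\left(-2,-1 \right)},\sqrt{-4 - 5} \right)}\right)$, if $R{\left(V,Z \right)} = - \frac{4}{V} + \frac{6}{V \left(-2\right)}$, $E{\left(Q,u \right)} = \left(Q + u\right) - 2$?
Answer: $\frac{27778}{5} \approx 5555.6$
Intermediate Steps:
$E{\left(Q,u \right)} = -2 + Q + u$
$R{\left(V,Z \right)} = - \frac{7}{V}$ ($R{\left(V,Z \right)} = - \frac{4}{V} + \frac{6}{\left(-2\right) V} = - \frac{4}{V} + 6 \left(- \frac{1}{2 V}\right) = - \frac{4}{V} - \frac{3}{V} = - \frac{7}{V}$)
$\left(-63 + 149\right) \left(66 - R{\left(E{\left(-2,-1 \right)},\sqrt{-4 - 5} \right)}\right) = \left(-63 + 149\right) \left(66 - - \frac{7}{-2 - 2 - 1}\right) = 86 \left(66 - - \frac{7}{-5}\right) = 86 \left(66 - \left(-7\right) \left(- \frac{1}{5}\right)\right) = 86 \left(66 - \frac{7}{5}\right) = 86 \cdot \frac{323}{5} = \frac{27778}{5}$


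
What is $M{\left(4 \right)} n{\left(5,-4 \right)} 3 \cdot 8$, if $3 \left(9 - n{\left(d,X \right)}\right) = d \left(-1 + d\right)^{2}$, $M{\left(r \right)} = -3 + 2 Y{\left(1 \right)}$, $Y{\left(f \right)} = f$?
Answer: $424$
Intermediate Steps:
$M{\left(r \right)} = -1$ ($M{\left(r \right)} = -3 + 2 \cdot 1 = -3 + 2 = -1$)
$n{\left(d,X \right)} = 9 - \frac{d \left(-1 + d\right)^{2}}{3}$
$M{\left(4 \right)} n{\left(5,-4 \right)} 3 \cdot 8 = - (9 - \frac{5 \left(-1 + 5\right)^{2}}{3}) 3 \cdot 8 = - (9 - \frac{5 \cdot 4^{2}}{3}) 24 = - (9 - \frac{5}{3} \cdot 16) 24 = - (9 - \frac{80}{3}) 24 = \left(-1\right) \left(- \frac{53}{3}\right) 24 = \frac{53}{3} \cdot 24 = 424$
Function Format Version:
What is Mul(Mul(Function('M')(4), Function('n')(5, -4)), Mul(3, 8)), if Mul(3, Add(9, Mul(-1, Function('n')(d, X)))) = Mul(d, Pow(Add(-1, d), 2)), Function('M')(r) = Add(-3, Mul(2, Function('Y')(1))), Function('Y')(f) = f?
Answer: 424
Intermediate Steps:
Function('M')(r) = -1 (Function('M')(r) = Add(-3, Mul(2, 1)) = Add(-3, 2) = -1)
Function('n')(d, X) = Add(9, Mul(Rational(-1, 3), d, Pow(Add(-1, d), 2))) (Function('n')(d, X) = Add(9, Mul(Rational(-1, 3), Mul(d, Pow(Add(-1, d), 2)))) = Add(9, Mul(Rational(-1, 3), d, Pow(Add(-1, d), 2))))
Mul(Mul(Function('M')(4), Function('n')(5, -4)), Mul(3, 8)) = Mul(Mul(-1, Add(9, Mul(Rational(-1, 3), 5, Pow(Add(-1, 5), 2)))), Mul(3, 8)) = Mul(Mul(-1, Add(9, Mul(Rational(-1, 3), 5, Pow(4, 2)))), 24) = Mul(Mul(-1, Add(9, Mul(Rational(-1, 3), 5, 16))), 24) = Mul(Mul(-1, Add(9, Rational(-80, 3))), 24) = Mul(Mul(-1, Rational(-53, 3)), 24) = Mul(Rational(53, 3), 24) = 424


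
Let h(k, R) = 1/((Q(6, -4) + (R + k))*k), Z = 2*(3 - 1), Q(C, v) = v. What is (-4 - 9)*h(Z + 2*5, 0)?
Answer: -13/140 ≈ -0.092857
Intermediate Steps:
Z = 4 (Z = 2*2 = 4)
h(k, R) = 1/(k*(-4 + R + k)) (h(k, R) = 1/((-4 + (R + k))*k) = 1/((-4 + R + k)*k) = 1/(k*(-4 + R + k)))
(-4 - 9)*h(Z + 2*5, 0) = (-4 - 9)*(1/((4 + 2*5)*(-4 + 0 + (4 + 2*5)))) = -13/((4 + 10)*(-4 + 0 + (4 + 10))) = -13/(14*(-4 + 0 + 14)) = -13/(14*10) = -13*1/140 = -13/140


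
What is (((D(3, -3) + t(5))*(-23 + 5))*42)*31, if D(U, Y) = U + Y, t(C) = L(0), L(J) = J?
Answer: 0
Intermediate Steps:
t(C) = 0
(((D(3, -3) + t(5))*(-23 + 5))*42)*31 = ((((3 - 3) + 0)*(-23 + 5))*42)*31 = (((0 + 0)*(-18))*42)*31 = ((0*(-18))*42)*31 = (0*42)*31 = 0*31 = 0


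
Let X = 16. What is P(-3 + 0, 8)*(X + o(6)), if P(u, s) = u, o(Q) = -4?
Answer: -36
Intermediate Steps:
P(-3 + 0, 8)*(X + o(6)) = (-3 + 0)*(16 - 4) = -3*12 = -36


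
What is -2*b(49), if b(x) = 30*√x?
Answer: -420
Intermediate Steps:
-2*b(49) = -60*√49 = -60*7 = -2*210 = -420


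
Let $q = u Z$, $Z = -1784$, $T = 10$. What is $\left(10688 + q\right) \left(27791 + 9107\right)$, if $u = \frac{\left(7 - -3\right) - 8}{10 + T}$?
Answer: $\frac{1938916104}{5} \approx 3.8778 \cdot 10^{8}$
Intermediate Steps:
$u = \frac{1}{10}$ ($u = \frac{\left(7 - -3\right) - 8}{10 + 10} = \frac{\left(7 + 3\right) - 8}{20} = \left(10 - 8\right) \frac{1}{20} = 2 \cdot \frac{1}{20} = \frac{1}{10} \approx 0.1$)
$q = - \frac{892}{5}$ ($q = \frac{1}{10} \left(-1784\right) = - \frac{892}{5} \approx -178.4$)
$\left(10688 + q\right) \left(27791 + 9107\right) = \left(10688 - \frac{892}{5}\right) \left(27791 + 9107\right) = \frac{52548}{5} \cdot 36898 = \frac{1938916104}{5}$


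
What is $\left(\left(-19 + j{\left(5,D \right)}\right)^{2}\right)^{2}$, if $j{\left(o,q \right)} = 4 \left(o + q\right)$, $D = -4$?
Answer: $50625$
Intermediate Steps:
$j{\left(o,q \right)} = 4 o + 4 q$
$\left(\left(-19 + j{\left(5,D \right)}\right)^{2}\right)^{2} = \left(\left(-19 + \left(4 \cdot 5 + 4 \left(-4\right)\right)\right)^{2}\right)^{2} = \left(\left(-19 + \left(20 - 16\right)\right)^{2}\right)^{2} = \left(\left(-19 + 4\right)^{2}\right)^{2} = \left(\left(-15\right)^{2}\right)^{2} = 225^{2} = 50625$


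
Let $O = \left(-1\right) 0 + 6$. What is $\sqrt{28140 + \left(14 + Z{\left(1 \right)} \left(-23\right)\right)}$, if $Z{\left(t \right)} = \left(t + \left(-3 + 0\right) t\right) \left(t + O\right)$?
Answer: $6 \sqrt{791} \approx 168.75$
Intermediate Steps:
$O = 6$ ($O = 0 + 6 = 6$)
$Z{\left(t \right)} = - 2 t \left(6 + t\right)$ ($Z{\left(t \right)} = \left(t + \left(-3 + 0\right) t\right) \left(t + 6\right) = \left(t - 3 t\right) \left(6 + t\right) = - 2 t \left(6 + t\right)$)
$\sqrt{28140 + \left(14 + Z{\left(1 \right)} \left(-23\right)\right)} = \sqrt{28140 + \left(14 + \left(-2\right) 1 \left(6 + 1\right) \left(-23\right)\right)} = \sqrt{28140 + \left(14 + \left(-2\right) 1 \cdot 7 \left(-23\right)\right)} = \sqrt{28140 + \left(14 - -322\right)} = \sqrt{28140 + \left(14 + 322\right)} = \sqrt{28140 + 336} = \sqrt{28476} = 6 \sqrt{791}$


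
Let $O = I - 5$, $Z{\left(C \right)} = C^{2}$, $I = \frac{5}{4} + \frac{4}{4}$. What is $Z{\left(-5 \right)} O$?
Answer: $- \frac{275}{4} \approx -68.75$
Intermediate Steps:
$I = \frac{9}{4}$ ($I = 5 \cdot \frac{1}{4} + 4 \cdot \frac{1}{4} = \frac{5}{4} + 1 = \frac{9}{4} \approx 2.25$)
$O = - \frac{11}{4}$ ($O = \frac{9}{4} - 5 = - \frac{11}{4} \approx -2.75$)
$Z{\left(-5 \right)} O = \left(-5\right)^{2} \left(- \frac{11}{4}\right) = 25 \left(- \frac{11}{4}\right) = - \frac{275}{4}$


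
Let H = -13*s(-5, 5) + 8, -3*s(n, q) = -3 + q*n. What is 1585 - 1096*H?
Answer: 377395/3 ≈ 1.2580e+5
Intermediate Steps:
s(n, q) = 1 - n*q/3 (s(n, q) = -(-3 + q*n)/3 = -(-3 + n*q)/3 = 1 - n*q/3)
H = -340/3 (H = -13*(1 - ⅓*(-5)*5) + 8 = -13*(1 + 25/3) + 8 = -13*28/3 + 8 = -364/3 + 8 = -340/3 ≈ -113.33)
1585 - 1096*H = 1585 - 1096*(-340/3) = 1585 + 372640/3 = 377395/3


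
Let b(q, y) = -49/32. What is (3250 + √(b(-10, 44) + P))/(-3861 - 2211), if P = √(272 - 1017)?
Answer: -1625/3036 - √(-98 + 64*I*√745)/48576 ≈ -0.53584 - 0.0006257*I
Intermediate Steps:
b(q, y) = -49/32 (b(q, y) = -49*1/32 = -49/32)
P = I*√745 (P = √(-745) = I*√745 ≈ 27.295*I)
(3250 + √(b(-10, 44) + P))/(-3861 - 2211) = (3250 + √(-49/32 + I*√745))/(-3861 - 2211) = (3250 + √(-49/32 + I*√745))/(-6072) = (3250 + √(-49/32 + I*√745))*(-1/6072) = -1625/3036 - √(-49/32 + I*√745)/6072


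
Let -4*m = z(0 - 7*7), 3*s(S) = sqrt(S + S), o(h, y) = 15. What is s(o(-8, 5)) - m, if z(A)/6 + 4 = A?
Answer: -159/2 + sqrt(30)/3 ≈ -77.674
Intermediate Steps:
z(A) = -24 + 6*A
s(S) = sqrt(2)*sqrt(S)/3 (s(S) = sqrt(S + S)/3 = sqrt(2*S)/3 = (sqrt(2)*sqrt(S))/3 = sqrt(2)*sqrt(S)/3)
m = 159/2 (m = -(-24 + 6*(0 - 7*7))/4 = -(-24 + 6*(0 - 49))/4 = -(-24 + 6*(-49))/4 = -(-24 - 294)/4 = -1/4*(-318) = 159/2 ≈ 79.500)
s(o(-8, 5)) - m = sqrt(2)*sqrt(15)/3 - 1*159/2 = sqrt(30)/3 - 159/2 = -159/2 + sqrt(30)/3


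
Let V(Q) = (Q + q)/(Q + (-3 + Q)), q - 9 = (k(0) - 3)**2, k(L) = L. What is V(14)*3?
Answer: 96/25 ≈ 3.8400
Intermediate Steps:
q = 18 (q = 9 + (0 - 3)**2 = 9 + (-3)**2 = 9 + 9 = 18)
V(Q) = (18 + Q)/(-3 + 2*Q) (V(Q) = (Q + 18)/(Q + (-3 + Q)) = (18 + Q)/(-3 + 2*Q))
V(14)*3 = ((18 + 14)/(-3 + 2*14))*3 = (32/(-3 + 28))*3 = (32/25)*3 = 96/25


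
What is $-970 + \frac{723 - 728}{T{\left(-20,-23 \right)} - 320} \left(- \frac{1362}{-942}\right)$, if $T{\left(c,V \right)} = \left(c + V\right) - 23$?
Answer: $- \frac{58782805}{60602} \approx -969.98$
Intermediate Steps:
$T{\left(c,V \right)} = -23 + V + c$ ($T{\left(c,V \right)} = \left(V + c\right) - 23 = -23 + V + c$)
$-970 + \frac{723 - 728}{T{\left(-20,-23 \right)} - 320} \left(- \frac{1362}{-942}\right) = -970 + \frac{723 - 728}{\left(-23 - 23 - 20\right) - 320} \left(- \frac{1362}{-942}\right) = -970 + - \frac{5}{-66 - 320} \left(\left(-1362\right) \left(- \frac{1}{942}\right)\right) = -970 + - \frac{5}{-386} \cdot \frac{227}{157} = -970 + \left(-5\right) \left(- \frac{1}{386}\right) \frac{227}{157} = -970 + \frac{5}{386} \cdot \frac{227}{157} = -970 + \frac{1135}{60602} = - \frac{58782805}{60602}$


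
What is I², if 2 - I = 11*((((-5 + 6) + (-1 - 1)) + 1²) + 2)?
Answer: 400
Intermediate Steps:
I = -20 (I = 2 - 11*((((-5 + 6) + (-1 - 1)) + 1²) + 2) = 2 - 11*(((1 - 2) + 1) + 2) = 2 - 11*((-1 + 1) + 2) = 2 - 11*(0 + 2) = 2 - 11*2 = 2 - 1*22 = 2 - 22 = -20)
I² = (-20)² = 400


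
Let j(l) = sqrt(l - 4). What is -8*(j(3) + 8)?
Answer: -64 - 8*I ≈ -64.0 - 8.0*I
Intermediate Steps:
j(l) = sqrt(-4 + l)
-8*(j(3) + 8) = -8*(sqrt(-4 + 3) + 8) = -8*(sqrt(-1) + 8) = -8*(I + 8) = -8*(8 + I) = -64 - 8*I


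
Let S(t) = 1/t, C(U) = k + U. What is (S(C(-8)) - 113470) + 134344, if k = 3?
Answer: 104369/5 ≈ 20874.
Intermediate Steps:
C(U) = 3 + U
(S(C(-8)) - 113470) + 134344 = (1/(3 - 8) - 113470) + 134344 = (1/(-5) - 113470) + 134344 = (-1/5 - 113470) + 134344 = -567351/5 + 134344 = 104369/5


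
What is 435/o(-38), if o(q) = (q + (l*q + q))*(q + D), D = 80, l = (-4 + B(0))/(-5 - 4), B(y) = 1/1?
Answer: -435/3724 ≈ -0.11681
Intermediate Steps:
B(y) = 1
l = ⅓ (l = (-4 + 1)/(-5 - 4) = -3/(-9) = -3*(-⅑) = ⅓ ≈ 0.33333)
o(q) = 7*q*(80 + q)/3 (o(q) = (q + (q/3 + q))*(q + 80) = (q + 4*q/3)*(80 + q) = (7*q/3)*(80 + q) = 7*q*(80 + q)/3)
435/o(-38) = 435/(((7/3)*(-38)*(80 - 38))) = 435/(((7/3)*(-38)*42)) = 435/(-3724) = 435*(-1/3724) = -435/3724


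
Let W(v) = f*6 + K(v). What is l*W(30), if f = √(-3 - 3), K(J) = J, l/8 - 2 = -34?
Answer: -7680 - 1536*I*√6 ≈ -7680.0 - 3762.4*I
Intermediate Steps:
l = -256 (l = 16 + 8*(-34) = 16 - 272 = -256)
f = I*√6 (f = √(-6) = I*√6 ≈ 2.4495*I)
W(v) = v + 6*I*√6 (W(v) = (I*√6)*6 + v = 6*I*√6 + v = v + 6*I*√6)
l*W(30) = -256*(30 + 6*I*√6) = -7680 - 1536*I*√6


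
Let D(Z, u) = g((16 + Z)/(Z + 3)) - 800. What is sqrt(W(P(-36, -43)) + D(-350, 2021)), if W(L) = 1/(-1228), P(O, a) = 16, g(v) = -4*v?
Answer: I*sqrt(36489778386395)/213058 ≈ 28.352*I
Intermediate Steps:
D(Z, u) = -800 - 4*(16 + Z)/(3 + Z) (D(Z, u) = -4*(16 + Z)/(Z + 3) - 800 = -4*(16 + Z)/(3 + Z) - 800 = -800 - 4*(16 + Z)/(3 + Z))
W(L) = -1/1228
sqrt(W(P(-36, -43)) + D(-350, 2021)) = sqrt(-1/1228 + 4*(-616 - 201*(-350))/(3 - 350)) = sqrt(-1/1228 + 4*(-616 + 70350)/(-347)) = sqrt(-1/1228 + 4*(-1/347)*69734) = sqrt(-1/1228 - 278936/347) = sqrt(-342533755/426116) = I*sqrt(36489778386395)/213058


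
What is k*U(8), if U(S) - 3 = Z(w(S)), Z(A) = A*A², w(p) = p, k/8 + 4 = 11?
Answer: 28840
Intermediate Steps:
k = 56 (k = -32 + 8*11 = -32 + 88 = 56)
Z(A) = A³
U(S) = 3 + S³
k*U(8) = 56*(3 + 8³) = 56*(3 + 512) = 56*515 = 28840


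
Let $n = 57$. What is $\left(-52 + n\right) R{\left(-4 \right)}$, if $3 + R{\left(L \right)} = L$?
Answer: $-35$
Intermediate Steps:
$R{\left(L \right)} = -3 + L$
$\left(-52 + n\right) R{\left(-4 \right)} = \left(-52 + 57\right) \left(-3 - 4\right) = 5 \left(-7\right) = -35$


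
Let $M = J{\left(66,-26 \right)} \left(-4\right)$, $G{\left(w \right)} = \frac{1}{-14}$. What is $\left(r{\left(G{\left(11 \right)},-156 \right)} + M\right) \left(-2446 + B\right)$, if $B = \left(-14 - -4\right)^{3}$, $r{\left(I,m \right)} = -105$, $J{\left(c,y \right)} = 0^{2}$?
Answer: $361830$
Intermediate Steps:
$J{\left(c,y \right)} = 0$
$G{\left(w \right)} = - \frac{1}{14}$
$M = 0$ ($M = 0 \left(-4\right) = 0$)
$B = -1000$ ($B = \left(-14 + 4\right)^{3} = \left(-10\right)^{3} = -1000$)
$\left(r{\left(G{\left(11 \right)},-156 \right)} + M\right) \left(-2446 + B\right) = \left(-105 + 0\right) \left(-2446 - 1000\right) = \left(-105\right) \left(-3446\right) = 361830$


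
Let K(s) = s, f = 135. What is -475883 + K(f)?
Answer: -475748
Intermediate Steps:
-475883 + K(f) = -475883 + 135 = -475748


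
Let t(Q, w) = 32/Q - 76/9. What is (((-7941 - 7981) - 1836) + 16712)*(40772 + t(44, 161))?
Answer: -4221304544/99 ≈ -4.2639e+7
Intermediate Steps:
t(Q, w) = -76/9 + 32/Q (t(Q, w) = 32/Q - 76*1/9 = 32/Q - 76/9 = -76/9 + 32/Q)
(((-7941 - 7981) - 1836) + 16712)*(40772 + t(44, 161)) = (((-7941 - 7981) - 1836) + 16712)*(40772 + (-76/9 + 32/44)) = ((-15922 - 1836) + 16712)*(40772 + (-76/9 + 32*(1/44))) = (-17758 + 16712)*(40772 + (-76/9 + 8/11)) = -1046*(40772 - 764/99) = -1046*4035664/99 = -4221304544/99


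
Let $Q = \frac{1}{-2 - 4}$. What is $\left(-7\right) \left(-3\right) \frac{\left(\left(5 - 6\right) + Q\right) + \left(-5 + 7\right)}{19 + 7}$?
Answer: $\frac{35}{52} \approx 0.67308$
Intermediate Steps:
$Q = - \frac{1}{6}$ ($Q = \frac{1}{-6} = - \frac{1}{6} \approx -0.16667$)
$\left(-7\right) \left(-3\right) \frac{\left(\left(5 - 6\right) + Q\right) + \left(-5 + 7\right)}{19 + 7} = \left(-7\right) \left(-3\right) \frac{\left(\left(5 - 6\right) - \frac{1}{6}\right) + \left(-5 + 7\right)}{19 + 7} = 21 \frac{\left(-1 - \frac{1}{6}\right) + 2}{26} = 21 \left(- \frac{7}{6} + 2\right) \frac{1}{26} = 21 \cdot \frac{5}{6} \cdot \frac{1}{26} = 21 \cdot \frac{5}{156} = \frac{35}{52}$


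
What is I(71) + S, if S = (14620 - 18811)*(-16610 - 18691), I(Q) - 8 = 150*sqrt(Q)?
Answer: 147946499 + 150*sqrt(71) ≈ 1.4795e+8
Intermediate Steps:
I(Q) = 8 + 150*sqrt(Q)
S = 147946491 (S = -4191*(-35301) = 147946491)
I(71) + S = (8 + 150*sqrt(71)) + 147946491 = 147946499 + 150*sqrt(71)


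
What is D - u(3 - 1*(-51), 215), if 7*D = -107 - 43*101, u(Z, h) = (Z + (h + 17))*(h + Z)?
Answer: -542988/7 ≈ -77570.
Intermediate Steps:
u(Z, h) = (Z + h)*(17 + Z + h) (u(Z, h) = (Z + (17 + h))*(Z + h) = (17 + Z + h)*(Z + h) = (Z + h)*(17 + Z + h))
D = -4450/7 (D = (-107 - 43*101)/7 = (-107 - 4343)/7 = (⅐)*(-4450) = -4450/7 ≈ -635.71)
D - u(3 - 1*(-51), 215) = -4450/7 - ((3 - 1*(-51))² + 215² + 17*(3 - 1*(-51)) + 17*215 + 2*(3 - 1*(-51))*215) = -4450/7 - ((3 + 51)² + 46225 + 17*(3 + 51) + 3655 + 2*(3 + 51)*215) = -4450/7 - (54² + 46225 + 17*54 + 3655 + 2*54*215) = -4450/7 - (2916 + 46225 + 918 + 3655 + 23220) = -4450/7 - 1*76934 = -4450/7 - 76934 = -542988/7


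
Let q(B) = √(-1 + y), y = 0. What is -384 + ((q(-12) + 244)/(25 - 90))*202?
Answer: -74248/65 - 202*I/65 ≈ -1142.3 - 3.1077*I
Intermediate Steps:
q(B) = I (q(B) = √(-1 + 0) = √(-1) = I)
-384 + ((q(-12) + 244)/(25 - 90))*202 = -384 + ((I + 244)/(25 - 90))*202 = -384 + ((244 + I)/(-65))*202 = -384 + ((244 + I)*(-1/65))*202 = -384 + (-244/65 - I/65)*202 = -384 + (-49288/65 - 202*I/65) = -74248/65 - 202*I/65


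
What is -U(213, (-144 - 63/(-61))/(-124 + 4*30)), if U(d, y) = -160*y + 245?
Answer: 333895/61 ≈ 5473.7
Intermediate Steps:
U(d, y) = 245 - 160*y
-U(213, (-144 - 63/(-61))/(-124 + 4*30)) = -(245 - 160*(-144 - 63/(-61))/(-124 + 4*30)) = -(245 - 160*(-144 - 63*(-1/61))/(-124 + 120)) = -(245 - 160*(-144 + 63/61)/(-4)) = -(245 - (-1395360)*(-1)/(61*4)) = -(245 - 160*8721/244) = -(245 - 348840/61) = -1*(-333895/61) = 333895/61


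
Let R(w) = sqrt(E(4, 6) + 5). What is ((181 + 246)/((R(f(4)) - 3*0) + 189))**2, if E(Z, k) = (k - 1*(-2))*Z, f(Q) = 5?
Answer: 182329/(189 + sqrt(37))**2 ≈ 4.7909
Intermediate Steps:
E(Z, k) = Z*(2 + k) (E(Z, k) = (k + 2)*Z = (2 + k)*Z = Z*(2 + k))
R(w) = sqrt(37) (R(w) = sqrt(4*(2 + 6) + 5) = sqrt(4*8 + 5) = sqrt(32 + 5) = sqrt(37))
((181 + 246)/((R(f(4)) - 3*0) + 189))**2 = ((181 + 246)/((sqrt(37) - 3*0) + 189))**2 = (427/((sqrt(37) + 0) + 189))**2 = (427/(sqrt(37) + 189))**2 = (427/(189 + sqrt(37)))**2 = 182329/(189 + sqrt(37))**2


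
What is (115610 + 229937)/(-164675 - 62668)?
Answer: -345547/227343 ≈ -1.5199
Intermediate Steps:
(115610 + 229937)/(-164675 - 62668) = 345547/(-227343) = 345547*(-1/227343) = -345547/227343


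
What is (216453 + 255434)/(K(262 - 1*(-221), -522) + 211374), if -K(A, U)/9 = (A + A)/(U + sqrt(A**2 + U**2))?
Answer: 892078307263/399554984952 + 471887*sqrt(56197)/399554984952 ≈ 2.2330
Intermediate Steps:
K(A, U) = -18*A/(U + sqrt(A**2 + U**2)) (K(A, U) = -9*(A + A)/(U + sqrt(A**2 + U**2)) = -9*2*A/(U + sqrt(A**2 + U**2)) = -18*A/(U + sqrt(A**2 + U**2)))
(216453 + 255434)/(K(262 - 1*(-221), -522) + 211374) = (216453 + 255434)/(-18*(262 - 1*(-221))/(-522 + sqrt((262 - 1*(-221))**2 + (-522)**2)) + 211374) = 471887/(-18*(262 + 221)/(-522 + sqrt((262 + 221)**2 + 272484)) + 211374) = 471887/(-18*483/(-522 + sqrt(483**2 + 272484)) + 211374) = 471887/(-18*483/(-522 + sqrt(233289 + 272484)) + 211374) = 471887/(-18*483/(-522 + sqrt(505773)) + 211374) = 471887/(-18*483/(-522 + 3*sqrt(56197)) + 211374) = 471887/(-8694/(-522 + 3*sqrt(56197)) + 211374) = 471887/(211374 - 8694/(-522 + 3*sqrt(56197)))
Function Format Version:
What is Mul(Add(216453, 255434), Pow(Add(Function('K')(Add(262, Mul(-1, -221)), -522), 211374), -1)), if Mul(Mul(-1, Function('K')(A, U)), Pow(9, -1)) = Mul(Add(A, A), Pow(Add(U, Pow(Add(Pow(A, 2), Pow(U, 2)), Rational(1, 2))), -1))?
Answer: Add(Rational(892078307263, 399554984952), Mul(Rational(471887, 399554984952), Pow(56197, Rational(1, 2)))) ≈ 2.2330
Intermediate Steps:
Function('K')(A, U) = Mul(-18, A, Pow(Add(U, Pow(Add(Pow(A, 2), Pow(U, 2)), Rational(1, 2))), -1)) (Function('K')(A, U) = Mul(-9, Mul(Add(A, A), Pow(Add(U, Pow(Add(Pow(A, 2), Pow(U, 2)), Rational(1, 2))), -1))) = Mul(-9, Mul(Mul(2, A), Pow(Add(U, Pow(Add(Pow(A, 2), Pow(U, 2)), Rational(1, 2))), -1))) = Mul(-9, Mul(2, A, Pow(Add(U, Pow(Add(Pow(A, 2), Pow(U, 2)), Rational(1, 2))), -1))) = Mul(-18, A, Pow(Add(U, Pow(Add(Pow(A, 2), Pow(U, 2)), Rational(1, 2))), -1)))
Mul(Add(216453, 255434), Pow(Add(Function('K')(Add(262, Mul(-1, -221)), -522), 211374), -1)) = Mul(Add(216453, 255434), Pow(Add(Mul(-18, Add(262, Mul(-1, -221)), Pow(Add(-522, Pow(Add(Pow(Add(262, Mul(-1, -221)), 2), Pow(-522, 2)), Rational(1, 2))), -1)), 211374), -1)) = Mul(471887, Pow(Add(Mul(-18, Add(262, 221), Pow(Add(-522, Pow(Add(Pow(Add(262, 221), 2), 272484), Rational(1, 2))), -1)), 211374), -1)) = Mul(471887, Pow(Add(Mul(-18, 483, Pow(Add(-522, Pow(Add(Pow(483, 2), 272484), Rational(1, 2))), -1)), 211374), -1)) = Mul(471887, Pow(Add(Mul(-18, 483, Pow(Add(-522, Pow(Add(233289, 272484), Rational(1, 2))), -1)), 211374), -1)) = Mul(471887, Pow(Add(Mul(-18, 483, Pow(Add(-522, Pow(505773, Rational(1, 2))), -1)), 211374), -1)) = Mul(471887, Pow(Add(Mul(-18, 483, Pow(Add(-522, Mul(3, Pow(56197, Rational(1, 2)))), -1)), 211374), -1)) = Mul(471887, Pow(Add(Mul(-8694, Pow(Add(-522, Mul(3, Pow(56197, Rational(1, 2)))), -1)), 211374), -1)) = Mul(471887, Pow(Add(211374, Mul(-8694, Pow(Add(-522, Mul(3, Pow(56197, Rational(1, 2)))), -1))), -1))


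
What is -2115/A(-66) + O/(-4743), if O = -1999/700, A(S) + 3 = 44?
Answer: -7021929541/136124100 ≈ -51.585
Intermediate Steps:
A(S) = 41 (A(S) = -3 + 44 = 41)
O = -1999/700 (O = -1999*1/700 = -1999/700 ≈ -2.8557)
-2115/A(-66) + O/(-4743) = -2115/41 - 1999/700/(-4743) = -2115*1/41 - 1999/700*(-1/4743) = -2115/41 + 1999/3320100 = -7021929541/136124100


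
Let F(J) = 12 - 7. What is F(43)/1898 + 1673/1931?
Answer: 3185009/3665038 ≈ 0.86903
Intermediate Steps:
F(J) = 5
F(43)/1898 + 1673/1931 = 5/1898 + 1673/1931 = 3185009/3665038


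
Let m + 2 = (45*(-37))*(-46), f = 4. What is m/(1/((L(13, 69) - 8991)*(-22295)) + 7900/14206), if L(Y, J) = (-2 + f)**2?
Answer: 108999564226613060/791442408853 ≈ 1.3772e+5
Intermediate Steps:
L(Y, J) = 4 (L(Y, J) = (-2 + 4)**2 = 2**2 = 4)
m = 76588 (m = -2 + (45*(-37))*(-46) = -2 - 1665*(-46) = -2 + 76590 = 76588)
m/(1/((L(13, 69) - 8991)*(-22295)) + 7900/14206) = 76588/(1/((4 - 8991)*(-22295)) + 7900/14206) = 76588/(-1/22295/(-8987) + 7900*(1/14206)) = 76588/(-1/8987*(-1/22295) + 3950/7103) = 76588/(1/200365165 + 3950/7103) = 76588/(791442408853/1423193766995) = 76588*(1423193766995/791442408853) = 108999564226613060/791442408853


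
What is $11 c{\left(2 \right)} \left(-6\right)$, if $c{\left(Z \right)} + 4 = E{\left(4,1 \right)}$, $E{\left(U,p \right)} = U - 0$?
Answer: $0$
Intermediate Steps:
$E{\left(U,p \right)} = U$ ($E{\left(U,p \right)} = U + 0 = U$)
$c{\left(Z \right)} = 0$ ($c{\left(Z \right)} = -4 + 4 = 0$)
$11 c{\left(2 \right)} \left(-6\right) = 11 \cdot 0 \left(-6\right) = 0 \left(-6\right) = 0$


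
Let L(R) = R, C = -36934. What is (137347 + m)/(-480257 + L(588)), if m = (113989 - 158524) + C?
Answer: -55878/479669 ≈ -0.11649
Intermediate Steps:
m = -81469 (m = (113989 - 158524) - 36934 = -44535 - 36934 = -81469)
(137347 + m)/(-480257 + L(588)) = (137347 - 81469)/(-480257 + 588) = 55878/(-479669) = 55878*(-1/479669) = -55878/479669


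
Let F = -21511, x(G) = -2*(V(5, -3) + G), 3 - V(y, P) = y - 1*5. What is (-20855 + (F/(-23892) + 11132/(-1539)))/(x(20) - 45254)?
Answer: 51137785937/111044759760 ≈ 0.46052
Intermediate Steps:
V(y, P) = 8 - y (V(y, P) = 3 - (y - 1*5) = 3 - (y - 5) = 3 - (-5 + y) = 3 + (5 - y) = 8 - y)
x(G) = -6 - 2*G (x(G) = -2*((8 - 1*5) + G) = -2*((8 - 5) + G) = -2*(3 + G) = -6 - 2*G)
(-20855 + (F/(-23892) + 11132/(-1539)))/(x(20) - 45254) = (-20855 + (-21511/(-23892) + 11132/(-1539)))/((-6 - 2*20) - 45254) = (-20855 + (-21511*(-1/23892) + 11132*(-1/1539)))/((-6 - 40) - 45254) = (-20855 + (21511/23892 - 11132/1539))/(-46 - 45254) = (-20855 - 77620105/12256596)/(-45300) = -255688929685/12256596*(-1/45300) = 51137785937/111044759760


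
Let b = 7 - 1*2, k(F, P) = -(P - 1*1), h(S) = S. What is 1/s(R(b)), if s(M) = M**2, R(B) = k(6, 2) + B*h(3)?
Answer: 1/196 ≈ 0.0051020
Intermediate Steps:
k(F, P) = 1 - P (k(F, P) = -(P - 1) = -(-1 + P) = 1 - P)
b = 5 (b = 7 - 2 = 5)
R(B) = -1 + 3*B (R(B) = (1 - 1*2) + B*3 = (1 - 2) + 3*B = -1 + 3*B)
1/s(R(b)) = 1/((-1 + 3*5)**2) = 1/((-1 + 15)**2) = 1/(14**2) = 1/196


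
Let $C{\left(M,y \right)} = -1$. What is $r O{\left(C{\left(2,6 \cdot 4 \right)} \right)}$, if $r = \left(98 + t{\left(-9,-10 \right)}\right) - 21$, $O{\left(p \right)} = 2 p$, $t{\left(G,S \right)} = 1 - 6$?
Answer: $-144$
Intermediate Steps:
$t{\left(G,S \right)} = -5$ ($t{\left(G,S \right)} = 1 - 6 = -5$)
$r = 72$ ($r = \left(98 - 5\right) - 21 = 93 - 21 = 72$)
$r O{\left(C{\left(2,6 \cdot 4 \right)} \right)} = 72 \cdot 2 \left(-1\right) = 72 \left(-2\right) = -144$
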